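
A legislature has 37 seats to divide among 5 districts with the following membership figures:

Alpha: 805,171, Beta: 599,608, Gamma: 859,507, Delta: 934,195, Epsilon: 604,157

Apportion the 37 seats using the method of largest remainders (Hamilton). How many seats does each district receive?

Standard divisor: 3802638 ÷ 37 = 102774.
Standard quotas: Alpha 7.8344, Beta 5.8342, Gamma 8.3631, Delta 9.0898, Epsilon 5.8785.
Lower quotas: Alpha 7, Beta 5, Gamma 8, Delta 9, Epsilon 5 (sum 34, leaving 3 seats).
Remainders in descending order: Epsilon 0.8785, Alpha 0.8344, Beta 0.8342, Gamma 0.3631, Delta 0.0898.
The surplus seats go to Epsilon, Alpha, Beta.

Alpha 8, Beta 6, Gamma 8, Delta 9, Epsilon 6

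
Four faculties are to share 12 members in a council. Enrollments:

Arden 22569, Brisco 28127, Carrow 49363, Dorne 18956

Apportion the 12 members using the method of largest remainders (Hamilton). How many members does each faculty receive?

The standard divisor is 119015/12 ≈ 9917.917.
Standard quotas: Arden 2.2756, Brisco 2.8360, Carrow 4.9772, Dorne 1.9113.
Lower quotas: Arden 2, Brisco 2, Carrow 4, Dorne 1 (sum 9, leaving 3 seats).
Remainders in descending order: Carrow 0.9772, Dorne 0.9113, Brisco 0.8360, Arden 0.2756.
Largest remainders: Carrow, Dorne, Brisco receive the extra seats.

Arden: 2, Brisco: 3, Carrow: 5, Dorne: 2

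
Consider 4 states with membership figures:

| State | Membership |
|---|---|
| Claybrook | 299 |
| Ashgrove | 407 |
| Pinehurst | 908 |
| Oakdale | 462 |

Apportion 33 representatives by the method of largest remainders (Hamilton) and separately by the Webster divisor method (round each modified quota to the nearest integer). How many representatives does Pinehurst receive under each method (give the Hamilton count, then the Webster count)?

Hamilton: Claybrook 5, Ashgrove 7, Pinehurst 14, Oakdale 7.
Webster: Claybrook 5, Ashgrove 6, Pinehurst 15, Oakdale 7.
Pinehurst gets 14 under Hamilton and 15 under Webster.

14 and 15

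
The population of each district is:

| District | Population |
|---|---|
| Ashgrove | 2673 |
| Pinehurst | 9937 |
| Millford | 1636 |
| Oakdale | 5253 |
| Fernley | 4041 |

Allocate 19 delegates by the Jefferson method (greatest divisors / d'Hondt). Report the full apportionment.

Ashgrove: 2; Pinehurst: 9; Millford: 1; Oakdale: 4; Fernley: 3

Standard divisor 23540/19 ≈ 1238.947; standard quotas: Ashgrove 2.157, Pinehurst 8.021, Millford 1.320, Oakdale 4.240, Fernley 3.262.
Rounding down gives 2, 8, 1, 4, 3 = 18 seats, so the divisor must be adjusted.
With modified divisor 1100: modified quotas Ashgrove 2.430, Pinehurst 9.034, Millford 1.487, Oakdale 4.775, Fernley 3.674.
Rounding down: Ashgrove 2, Pinehurst 9, Millford 1, Oakdale 4, Fernley 3 (total 19).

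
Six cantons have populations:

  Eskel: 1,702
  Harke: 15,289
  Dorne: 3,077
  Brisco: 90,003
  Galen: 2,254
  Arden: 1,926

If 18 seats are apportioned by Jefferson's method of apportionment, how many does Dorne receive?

0

Standard divisor 114251/18 ≈ 6347.278; standard quotas: Eskel 0.268, Harke 2.409, Dorne 0.485, Brisco 14.180, Galen 0.355, Arden 0.303.
Rounding down gives 0, 2, 0, 14, 0, 0 = 16 seats, so the divisor must be adjusted.
With modified divisor 5500: modified quotas Eskel 0.309, Harke 2.780, Dorne 0.559, Brisco 16.364, Galen 0.410, Arden 0.350.
Rounding down: Eskel 0, Harke 2, Dorne 0, Brisco 16, Galen 0, Arden 0 (total 18).
Dorne receives 0.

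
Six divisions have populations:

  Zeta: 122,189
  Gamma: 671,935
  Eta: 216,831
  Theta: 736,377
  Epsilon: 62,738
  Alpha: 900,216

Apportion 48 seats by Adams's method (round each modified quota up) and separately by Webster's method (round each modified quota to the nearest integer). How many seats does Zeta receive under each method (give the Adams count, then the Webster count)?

3 and 2

Adams: Zeta 3, Gamma 11, Eta 4, Theta 13, Epsilon 2, Alpha 15.
Webster: Zeta 2, Gamma 12, Eta 4, Theta 13, Epsilon 1, Alpha 16.
Zeta gets 3 under Adams and 2 under Webster.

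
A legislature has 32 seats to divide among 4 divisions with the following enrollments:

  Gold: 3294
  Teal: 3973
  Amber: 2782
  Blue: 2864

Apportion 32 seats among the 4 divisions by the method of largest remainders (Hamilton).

Gold=8; Teal=10; Amber=7; Blue=7

Total 12913; standard divisor 12913/32 ≈ 403.531.
Standard quotas: Gold 8.163, Teal 9.846, Amber 6.894, Blue 7.097.
Lower quotas: Gold 8, Teal 9, Amber 6, Blue 7 (sum 30, leaving 2 seats).
Remainders in descending order: Amber 0.894, Teal 0.846, Gold 0.163, Blue 0.097.
The surplus seats go to Amber, Teal.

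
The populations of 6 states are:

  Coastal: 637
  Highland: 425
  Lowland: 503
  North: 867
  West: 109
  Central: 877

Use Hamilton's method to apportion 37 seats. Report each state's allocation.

Coastal 7; Highland 5; Lowland 5; North 9; West 1; Central 10

Total 3418; standard divisor 3418/37 ≈ 92.378.
Standard quotas: Coastal 6.896, Highland 4.601, Lowland 5.445, North 9.385, West 1.180, Central 9.494.
Lower quotas: Coastal 6, Highland 4, Lowland 5, North 9, West 1, Central 9 (sum 34, leaving 3 seats).
Remainders in descending order: Coastal 0.896, Highland 0.601, Central 0.494, Lowland 0.445, North 0.385, West 0.180.
The surplus seats go to Coastal, Highland, Central.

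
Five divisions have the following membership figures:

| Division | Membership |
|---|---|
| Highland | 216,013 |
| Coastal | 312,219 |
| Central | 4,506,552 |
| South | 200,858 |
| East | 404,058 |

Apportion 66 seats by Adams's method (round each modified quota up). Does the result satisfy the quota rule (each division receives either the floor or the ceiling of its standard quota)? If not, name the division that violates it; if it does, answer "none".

Standard quotas: Highland 2.528, Coastal 3.654, Central 52.739, South 2.351, East 4.729.
Adams allocation: Highland 3, Coastal 4, Central 51, South 3, East 5.
Central has quota 52.739 (lower 52, upper 53) but receives 51 — outside the quota interval.

Central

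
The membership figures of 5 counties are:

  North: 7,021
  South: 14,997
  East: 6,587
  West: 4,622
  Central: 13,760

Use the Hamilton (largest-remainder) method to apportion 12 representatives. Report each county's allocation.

Total 46987; standard divisor 46987/12 ≈ 3915.583.
Standard quotas: North 1.7931, South 3.8301, East 1.6823, West 1.1804, Central 3.5142.
Lower quotas: North 1, South 3, East 1, West 1, Central 3 (sum 9, leaving 3 seats).
Remainders in descending order: South 0.8301, North 0.7931, East 0.6823, Central 0.5142, West 0.1804.
The surplus seats go to South, North, East.

North 2, South 4, East 2, West 1, Central 3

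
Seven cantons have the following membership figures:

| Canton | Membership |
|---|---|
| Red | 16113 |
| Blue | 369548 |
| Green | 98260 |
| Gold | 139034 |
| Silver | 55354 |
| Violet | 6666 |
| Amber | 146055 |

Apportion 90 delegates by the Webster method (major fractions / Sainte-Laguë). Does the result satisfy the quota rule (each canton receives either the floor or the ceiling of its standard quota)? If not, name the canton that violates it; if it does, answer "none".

Blue

Standard quotas: Red 1.745, Blue 40.022, Green 10.641, Gold 15.057, Silver 5.995, Violet 0.722, Amber 15.818.
Webster allocation: Red 2, Blue 39, Green 11, Gold 15, Silver 6, Violet 1, Amber 16.
Blue has quota 40.022 (lower 40, upper 41) but receives 39 — outside the quota interval.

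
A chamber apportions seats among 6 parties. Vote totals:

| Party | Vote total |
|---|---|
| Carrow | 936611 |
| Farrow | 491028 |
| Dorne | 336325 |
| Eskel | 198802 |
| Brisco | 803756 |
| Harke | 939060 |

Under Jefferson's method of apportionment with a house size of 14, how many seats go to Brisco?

3

Standard divisor 3705582/14 ≈ 264684.429; standard quotas: Carrow 3.539, Farrow 1.855, Dorne 1.271, Eskel 0.751, Brisco 3.037, Harke 3.548.
Rounding down gives 3, 1, 1, 0, 3, 3 = 11 seats, so the divisor must be adjusted.
With modified divisor 217500: modified quotas Carrow 4.306, Farrow 2.258, Dorne 1.546, Eskel 0.914, Brisco 3.695, Harke 4.318.
Rounding down: Carrow 4, Farrow 2, Dorne 1, Eskel 0, Brisco 3, Harke 4 (total 14).
Brisco receives 3.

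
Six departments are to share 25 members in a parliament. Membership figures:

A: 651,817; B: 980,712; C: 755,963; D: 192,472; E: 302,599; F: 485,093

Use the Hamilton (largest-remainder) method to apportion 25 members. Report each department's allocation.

A: 5, B: 7, C: 6, D: 1, E: 2, F: 4

The standard divisor is 3368656/25 ≈ 134746.24.
Standard quotas: A 4.8374, B 7.2782, C 5.6103, D 1.4284, E 2.2457, F 3.6000.
Lower quotas: A 4, B 7, C 5, D 1, E 2, F 3 (sum 22, leaving 3 seats).
Remainders in descending order: A 0.8374, C 0.6103, F 0.6000, D 0.4284, B 0.2782, E 0.2457.
Largest remainders: A, C, F receive the extra seats.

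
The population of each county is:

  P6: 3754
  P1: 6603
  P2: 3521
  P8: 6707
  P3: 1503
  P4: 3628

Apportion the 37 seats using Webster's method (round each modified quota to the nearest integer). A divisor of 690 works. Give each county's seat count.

P6 5, P1 10, P2 5, P8 10, P3 2, P4 5

With modified divisor 690: modified quotas P6 5.441, P1 9.570, P2 5.103, P8 9.720, P3 2.178, P4 5.258.
Rounding to the nearest integer: P6 5, P1 10, P2 5, P8 10, P3 2, P4 5 (total 37).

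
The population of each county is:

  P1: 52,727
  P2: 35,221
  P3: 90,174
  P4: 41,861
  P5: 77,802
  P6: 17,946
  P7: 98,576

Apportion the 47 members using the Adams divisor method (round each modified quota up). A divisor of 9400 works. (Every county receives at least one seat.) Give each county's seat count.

With modified divisor 9400: modified quotas P1 5.609, P2 3.747, P3 9.593, P4 4.453, P5 8.277, P6 1.909, P7 10.487.
Rounding up: P1 6, P2 4, P3 10, P4 5, P5 9, P6 2, P7 11 (total 47).

P1: 6, P2: 4, P3: 10, P4: 5, P5: 9, P6: 2, P7: 11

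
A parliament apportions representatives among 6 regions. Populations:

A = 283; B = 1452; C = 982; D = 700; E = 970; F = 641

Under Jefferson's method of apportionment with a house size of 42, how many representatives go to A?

Standard divisor 5028/42 ≈ 119.714; standard quotas: A 2.364, B 12.129, C 8.203, D 5.847, E 8.103, F 5.354.
Rounding down gives 2, 12, 8, 5, 8, 5 = 40 seats, so the divisor must be adjusted.
With modified divisor 110: modified quotas A 2.573, B 13.200, C 8.927, D 6.364, E 8.818, F 5.827.
Rounding down: A 2, B 13, C 8, D 6, E 8, F 5 (total 42).
A receives 2.

2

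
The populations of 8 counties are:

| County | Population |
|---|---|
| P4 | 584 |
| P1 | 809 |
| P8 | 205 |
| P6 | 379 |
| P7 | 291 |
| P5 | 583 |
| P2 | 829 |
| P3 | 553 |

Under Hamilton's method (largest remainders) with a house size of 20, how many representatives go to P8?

The standard divisor is 4233/20 ≈ 211.65.
Standard quotas: P4 2.759, P1 3.822, P8 0.969, P6 1.791, P7 1.375, P5 2.755, P2 3.917, P3 2.613.
Lower quotas: P4 2, P1 3, P8 0, P6 1, P7 1, P5 2, P2 3, P3 2 (sum 14, leaving 6 seats).
Remainders in descending order: P8 0.969, P2 0.917, P1 0.822, P6 0.791, P4 0.759, P5 0.755, P3 0.613, P7 0.375.
The surplus seats go to P8, P2, P1, P6, P4, P5.
P8 receives 1.

1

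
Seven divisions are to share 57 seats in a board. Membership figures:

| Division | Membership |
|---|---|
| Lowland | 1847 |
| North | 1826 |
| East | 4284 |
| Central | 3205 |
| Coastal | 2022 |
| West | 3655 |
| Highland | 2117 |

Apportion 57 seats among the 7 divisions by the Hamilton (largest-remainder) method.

Lowland 6, North 5, East 13, Central 10, Coastal 6, West 11, Highland 6

Total 18956; standard divisor 18956/57 ≈ 332.561.
Standard quotas: Lowland 5.554, North 5.491, East 12.882, Central 9.637, Coastal 6.080, West 10.990, Highland 6.366.
Lower quotas: Lowland 5, North 5, East 12, Central 9, Coastal 6, West 10, Highland 6 (sum 53, leaving 4 seats).
Remainders in descending order: West 0.990, East 0.882, Central 0.637, Lowland 0.554, North 0.491, Highland 0.366, Coastal 0.080.
The surplus seats go to West, East, Central, Lowland.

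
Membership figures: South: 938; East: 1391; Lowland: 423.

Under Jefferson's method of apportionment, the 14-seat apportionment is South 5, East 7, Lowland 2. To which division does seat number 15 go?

Priority for the next seat is population ÷ (current seats + 1).
Priorities: South 156.333, East 173.875, Lowland 141.000.
Highest priority: East.

East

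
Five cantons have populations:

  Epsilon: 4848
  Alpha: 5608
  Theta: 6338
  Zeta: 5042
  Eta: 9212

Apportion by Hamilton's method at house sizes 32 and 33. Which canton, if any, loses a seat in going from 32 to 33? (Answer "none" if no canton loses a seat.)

none

At 32 seats: Epsilon 5, Alpha 6, Theta 7, Zeta 5, Eta 9.
At 33 seats: Epsilon 5, Alpha 6, Theta 7, Zeta 5, Eta 10.
No canton's allocation decreased.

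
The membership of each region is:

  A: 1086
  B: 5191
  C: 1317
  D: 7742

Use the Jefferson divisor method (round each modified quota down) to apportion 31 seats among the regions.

Standard divisor 15336/31 ≈ 494.71; standard quotas: A 2.195, B 10.493, C 2.662, D 15.650.
Rounding down gives 2, 10, 2, 15 = 29 seats, so the divisor must be adjusted.
With modified divisor 460: modified quotas A 2.361, B 11.285, C 2.863, D 16.830.
Rounding down: A 2, B 11, C 2, D 16 (total 31).

A 2, B 11, C 2, D 16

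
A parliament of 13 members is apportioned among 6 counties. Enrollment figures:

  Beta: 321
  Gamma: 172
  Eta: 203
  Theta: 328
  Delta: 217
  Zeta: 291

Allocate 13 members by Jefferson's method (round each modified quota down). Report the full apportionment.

Standard divisor 1532/13 ≈ 117.846; standard quotas: Beta 2.724, Gamma 1.460, Eta 1.723, Theta 2.783, Delta 1.841, Zeta 2.469.
Rounding down gives 2, 1, 1, 2, 1, 2 = 9 seats, so the divisor must be adjusted.
With modified divisor 100: modified quotas Beta 3.210, Gamma 1.720, Eta 2.030, Theta 3.280, Delta 2.170, Zeta 2.910.
Rounding down: Beta 3, Gamma 1, Eta 2, Theta 3, Delta 2, Zeta 2 (total 13).

Beta 3, Gamma 1, Eta 2, Theta 3, Delta 2, Zeta 2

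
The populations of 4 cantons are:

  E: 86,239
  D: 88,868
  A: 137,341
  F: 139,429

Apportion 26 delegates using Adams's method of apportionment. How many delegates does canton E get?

5

Standard divisor 451877/26 ≈ 17379.885; standard quotas: E 4.962, D 5.113, A 7.902, F 8.022.
Rounding up gives 5, 6, 8, 9 = 28 seats, so the divisor must be adjusted.
With modified divisor 18700: modified quotas E 4.612, D 4.752, A 7.344, F 7.456.
Rounding up: E 5, D 5, A 8, F 8 (total 26).
E receives 5.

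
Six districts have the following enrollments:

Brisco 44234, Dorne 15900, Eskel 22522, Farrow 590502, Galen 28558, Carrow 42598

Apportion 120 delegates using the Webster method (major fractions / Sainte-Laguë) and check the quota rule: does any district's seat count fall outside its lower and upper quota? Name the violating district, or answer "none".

Farrow

Standard quotas: Brisco 7.132, Dorne 2.563, Eskel 3.631, Farrow 95.202, Galen 4.604, Carrow 6.868.
Webster allocation: Brisco 7, Dorne 3, Eskel 4, Farrow 94, Galen 5, Carrow 7.
Farrow has quota 95.202 (lower 95, upper 96) but receives 94 — outside the quota interval.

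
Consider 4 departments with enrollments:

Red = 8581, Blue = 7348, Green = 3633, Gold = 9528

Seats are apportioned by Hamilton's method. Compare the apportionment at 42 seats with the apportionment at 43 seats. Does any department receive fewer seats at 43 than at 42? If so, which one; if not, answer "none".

At 42 seats: Red 12, Blue 11, Green 5, Gold 14.
At 43 seats: Red 13, Blue 11, Green 5, Gold 14.
No department's allocation decreased.

none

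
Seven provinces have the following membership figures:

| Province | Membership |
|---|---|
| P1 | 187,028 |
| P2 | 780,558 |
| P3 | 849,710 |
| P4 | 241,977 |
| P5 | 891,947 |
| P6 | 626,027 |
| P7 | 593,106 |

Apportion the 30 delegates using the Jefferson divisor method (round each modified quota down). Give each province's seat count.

P1 1; P2 6; P3 6; P4 1; P5 7; P6 5; P7 4

Standard divisor 4170353/30 ≈ 139011.767; standard quotas: P1 1.345, P2 5.615, P3 6.113, P4 1.741, P5 6.416, P6 4.503, P7 4.267.
Rounding down gives 1, 5, 6, 1, 6, 4, 4 = 27 seats, so the divisor must be adjusted.
With modified divisor 123300: modified quotas P1 1.517, P2 6.331, P3 6.891, P4 1.963, P5 7.234, P6 5.077, P7 4.810.
Rounding down: P1 1, P2 6, P3 6, P4 1, P5 7, P6 5, P7 4 (total 30).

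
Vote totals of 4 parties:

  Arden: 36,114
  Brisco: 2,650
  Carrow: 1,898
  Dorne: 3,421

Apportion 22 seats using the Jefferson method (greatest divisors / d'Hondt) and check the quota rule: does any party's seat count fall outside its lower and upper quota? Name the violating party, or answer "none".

none

Standard quotas: Arden 18.023, Brisco 1.323, Carrow 0.947, Dorne 1.707.
Jefferson allocation: Arden 19, Brisco 1, Carrow 1, Dorne 1.
Every allocation lies between the lower and upper quota.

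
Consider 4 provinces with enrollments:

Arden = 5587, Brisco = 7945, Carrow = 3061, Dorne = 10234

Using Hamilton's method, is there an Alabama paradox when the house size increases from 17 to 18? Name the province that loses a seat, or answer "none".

At 17 seats: Arden 4, Brisco 5, Carrow 2, Dorne 6.
At 18 seats: Arden 4, Brisco 5, Carrow 2, Dorne 7.
No province's allocation decreased.

none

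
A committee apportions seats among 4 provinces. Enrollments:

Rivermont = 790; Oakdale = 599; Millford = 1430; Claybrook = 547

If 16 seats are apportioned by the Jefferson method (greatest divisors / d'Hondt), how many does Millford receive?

7

Standard divisor 3366/16 ≈ 210.375; standard quotas: Rivermont 3.755, Oakdale 2.847, Millford 6.797, Claybrook 2.600.
Rounding down gives 3, 2, 6, 2 = 13 seats, so the divisor must be adjusted.
With modified divisor 190: modified quotas Rivermont 4.158, Oakdale 3.153, Millford 7.526, Claybrook 2.879.
Rounding down: Rivermont 4, Oakdale 3, Millford 7, Claybrook 2 (total 16).
Millford receives 7.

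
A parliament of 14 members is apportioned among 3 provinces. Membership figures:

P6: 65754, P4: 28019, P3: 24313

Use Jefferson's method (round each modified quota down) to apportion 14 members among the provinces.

P6 8; P4 3; P3 3

Standard divisor 118086/14 ≈ 8434.714; standard quotas: P6 7.796, P4 3.322, P3 2.882.
Rounding down gives 7, 3, 2 = 12 seats, so the divisor must be adjusted.
With modified divisor 7700: modified quotas P6 8.539, P4 3.639, P3 3.158.
Rounding down: P6 8, P4 3, P3 3 (total 14).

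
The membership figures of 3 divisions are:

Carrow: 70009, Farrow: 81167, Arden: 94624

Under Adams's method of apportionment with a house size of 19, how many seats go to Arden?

Standard divisor 245800/19 ≈ 12936.842; standard quotas: Carrow 5.412, Farrow 6.274, Arden 7.314.
Rounding up gives 6, 7, 8 = 21 seats, so the divisor must be adjusted.
With modified divisor 13800: modified quotas Carrow 5.073, Farrow 5.882, Arden 6.857.
Rounding up: Carrow 6, Farrow 6, Arden 7 (total 19).
Arden receives 7.

7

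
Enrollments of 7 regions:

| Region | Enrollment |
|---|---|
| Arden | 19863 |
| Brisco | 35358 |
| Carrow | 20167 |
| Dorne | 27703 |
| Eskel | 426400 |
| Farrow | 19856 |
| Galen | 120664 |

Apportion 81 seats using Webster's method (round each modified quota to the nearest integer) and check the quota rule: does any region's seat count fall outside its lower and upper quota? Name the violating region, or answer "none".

Eskel

Standard quotas: Arden 2.401, Brisco 4.275, Carrow 2.438, Dorne 3.349, Eskel 51.549, Farrow 2.400, Galen 14.587.
Webster allocation: Arden 2, Brisco 4, Carrow 2, Dorne 3, Eskel 53, Farrow 2, Galen 15.
Eskel has quota 51.549 (lower 51, upper 52) but receives 53 — outside the quota interval.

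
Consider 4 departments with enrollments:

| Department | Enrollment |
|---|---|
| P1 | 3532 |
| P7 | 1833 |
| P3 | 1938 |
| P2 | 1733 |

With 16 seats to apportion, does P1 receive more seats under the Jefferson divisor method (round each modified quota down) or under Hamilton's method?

Jefferson: P1 7, P7 3, P3 3, P2 3.
Hamilton: P1 6, P7 3, P3 4, P2 3.
P1 gets 7 under Jefferson and 6 under Hamilton.

Jefferson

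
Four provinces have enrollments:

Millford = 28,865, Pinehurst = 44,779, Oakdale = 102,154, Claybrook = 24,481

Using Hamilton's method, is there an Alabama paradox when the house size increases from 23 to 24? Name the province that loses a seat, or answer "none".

At 23 seats: Millford 3, Pinehurst 5, Oakdale 12, Claybrook 3.
At 24 seats: Millford 4, Pinehurst 5, Oakdale 12, Claybrook 3.
No province's allocation decreased.

none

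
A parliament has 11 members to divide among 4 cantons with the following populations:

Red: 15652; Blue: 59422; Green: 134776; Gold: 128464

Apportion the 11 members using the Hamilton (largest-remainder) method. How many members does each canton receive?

Red: 1, Blue: 2, Green: 4, Gold: 4

The standard divisor is 338314/11 ≈ 30755.818.
Standard quotas: Red 0.5089, Blue 1.9321, Green 4.3821, Gold 4.1769.
Lower quotas: Red 0, Blue 1, Green 4, Gold 4 (sum 9, leaving 2 seats).
Remainders in descending order: Blue 0.9321, Red 0.5089, Green 0.3821, Gold 0.1769.
The surplus seats go to Blue, Red.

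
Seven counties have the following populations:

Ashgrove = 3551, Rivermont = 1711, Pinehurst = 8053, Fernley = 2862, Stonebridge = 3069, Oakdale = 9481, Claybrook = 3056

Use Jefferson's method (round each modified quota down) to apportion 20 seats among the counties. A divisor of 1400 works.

Ashgrove: 2, Rivermont: 1, Pinehurst: 5, Fernley: 2, Stonebridge: 2, Oakdale: 6, Claybrook: 2

With modified divisor 1400: modified quotas Ashgrove 2.536, Rivermont 1.222, Pinehurst 5.752, Fernley 2.044, Stonebridge 2.192, Oakdale 6.772, Claybrook 2.183.
Rounding down: Ashgrove 2, Rivermont 1, Pinehurst 5, Fernley 2, Stonebridge 2, Oakdale 6, Claybrook 2 (total 20).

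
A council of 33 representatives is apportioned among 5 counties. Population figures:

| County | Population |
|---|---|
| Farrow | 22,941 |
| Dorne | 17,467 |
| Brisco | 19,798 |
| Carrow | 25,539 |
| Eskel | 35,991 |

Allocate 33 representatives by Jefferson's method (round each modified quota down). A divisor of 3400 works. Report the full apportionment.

Farrow=6, Dorne=5, Brisco=5, Carrow=7, Eskel=10

With modified divisor 3400: modified quotas Farrow 6.747, Dorne 5.137, Brisco 5.823, Carrow 7.511, Eskel 10.586.
Rounding down: Farrow 6, Dorne 5, Brisco 5, Carrow 7, Eskel 10 (total 33).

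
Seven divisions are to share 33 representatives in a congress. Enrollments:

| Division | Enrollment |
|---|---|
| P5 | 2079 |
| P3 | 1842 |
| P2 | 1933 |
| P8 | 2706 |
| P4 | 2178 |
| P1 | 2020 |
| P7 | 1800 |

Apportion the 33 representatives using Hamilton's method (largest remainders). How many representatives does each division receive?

The standard divisor is 14558/33 ≈ 441.152.
Standard quotas: P5 4.713, P3 4.175, P2 4.382, P8 6.134, P4 4.937, P1 4.579, P7 4.080.
Lower quotas: P5 4, P3 4, P2 4, P8 6, P4 4, P1 4, P7 4 (sum 30, leaving 3 seats).
Remainders in descending order: P4 0.937, P5 0.713, P1 0.579, P2 0.382, P3 0.175, P8 0.134, P7 0.080.
The surplus seats go to P4, P5, P1.

P5 5, P3 4, P2 4, P8 6, P4 5, P1 5, P7 4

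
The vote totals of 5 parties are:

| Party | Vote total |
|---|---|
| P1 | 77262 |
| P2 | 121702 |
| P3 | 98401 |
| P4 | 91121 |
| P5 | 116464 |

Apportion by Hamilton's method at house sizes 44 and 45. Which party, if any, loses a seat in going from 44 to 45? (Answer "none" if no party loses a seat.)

At 44 seats: P1 7, P2 11, P3 8, P4 8, P5 10.
At 45 seats: P1 7, P2 11, P3 9, P4 8, P5 10.
No party's allocation decreased.

none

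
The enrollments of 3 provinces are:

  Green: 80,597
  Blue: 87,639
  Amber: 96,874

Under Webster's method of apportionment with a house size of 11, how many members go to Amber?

4

Standard divisor 265110/11 ≈ 24100.909; standard quotas: Green 3.344, Blue 3.636, Amber 4.020.
Rounding to the nearest integer gives Green 3, Blue 4, Amber 4 — total 11, matching the house size, so no adjustment is needed.
Amber receives 4.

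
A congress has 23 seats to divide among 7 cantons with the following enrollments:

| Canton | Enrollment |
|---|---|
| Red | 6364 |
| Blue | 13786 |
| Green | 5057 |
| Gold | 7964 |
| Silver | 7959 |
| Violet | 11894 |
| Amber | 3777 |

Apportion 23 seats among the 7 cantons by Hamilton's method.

Red=3; Blue=6; Green=2; Gold=3; Silver=3; Violet=5; Amber=1

Total 56801; standard divisor 56801/23 ≈ 2469.609.
Standard quotas: Red 2.5769, Blue 5.5823, Green 2.0477, Gold 3.2248, Silver 3.2228, Violet 4.8161, Amber 1.5294.
Lower quotas: Red 2, Blue 5, Green 2, Gold 3, Silver 3, Violet 4, Amber 1 (sum 20, leaving 3 seats).
Remainders in descending order: Violet 0.8161, Blue 0.5823, Red 0.5769, Amber 0.5294, Gold 0.2248, Silver 0.2228, Green 0.0477.
Largest remainders: Violet, Blue, Red receive the extra seats.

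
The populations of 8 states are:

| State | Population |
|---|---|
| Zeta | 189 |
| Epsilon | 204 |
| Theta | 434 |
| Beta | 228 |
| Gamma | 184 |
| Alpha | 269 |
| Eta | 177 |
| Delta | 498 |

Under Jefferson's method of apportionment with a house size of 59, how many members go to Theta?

12

Standard divisor 2183/59 ≈ 37; standard quotas: Zeta 5.108, Epsilon 5.514, Theta 11.730, Beta 6.162, Gamma 4.973, Alpha 7.270, Eta 4.784, Delta 13.459.
Rounding down gives 5, 5, 11, 6, 4, 7, 4, 13 = 55 seats, so the divisor must be adjusted.
With modified divisor 35: modified quotas Zeta 5.400, Epsilon 5.829, Theta 12.400, Beta 6.514, Gamma 5.257, Alpha 7.686, Eta 5.057, Delta 14.229.
Rounding down: Zeta 5, Epsilon 5, Theta 12, Beta 6, Gamma 5, Alpha 7, Eta 5, Delta 14 (total 59).
Theta receives 12.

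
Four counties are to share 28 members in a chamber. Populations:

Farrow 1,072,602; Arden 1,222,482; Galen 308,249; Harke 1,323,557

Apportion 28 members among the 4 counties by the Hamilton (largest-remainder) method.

Farrow: 8, Arden: 9, Galen: 2, Harke: 9

Total 3926890; standard divisor 3926890/28 ≈ 140246.071.
Standard quotas: Farrow 7.6480, Arden 8.7167, Galen 2.1979, Harke 9.4374.
Lower quotas: Farrow 7, Arden 8, Galen 2, Harke 9 (sum 26, leaving 2 seats).
Remainders in descending order: Arden 0.7167, Farrow 0.6480, Harke 0.4374, Galen 0.1979.
Largest remainders: Arden, Farrow receive the extra seats.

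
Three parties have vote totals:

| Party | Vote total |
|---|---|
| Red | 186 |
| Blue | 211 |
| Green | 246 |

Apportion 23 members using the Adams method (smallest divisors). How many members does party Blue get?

7

Standard divisor 643/23 ≈ 27.957; standard quotas: Red 6.653, Blue 7.547, Green 8.799.
Rounding up gives 7, 8, 9 = 24 seats, so the divisor must be adjusted.
With modified divisor 30.4: modified quotas Red 6.118, Blue 6.941, Green 8.092.
Rounding up: Red 7, Blue 7, Green 9 (total 23).
Blue receives 7.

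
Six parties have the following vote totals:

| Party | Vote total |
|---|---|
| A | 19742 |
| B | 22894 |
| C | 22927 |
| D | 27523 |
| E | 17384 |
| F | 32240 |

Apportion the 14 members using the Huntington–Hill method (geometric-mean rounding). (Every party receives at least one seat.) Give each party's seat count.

With divisor 10298: modified quotas A 1.917, B 2.223, C 2.226, D 2.673, E 1.688, F 3.131.
Geometric-mean thresholds: A √(1·2)=1.414, B √(2·3)=2.449, C √(2·3)=2.449, D √(2·3)=2.449, E √(1·2)=1.414, F √(3·4)=3.464.
Each quota rounded against its threshold gives A 2, B 2, C 2, D 3, E 2, F 3 (total 14).

A=2, B=2, C=2, D=3, E=2, F=3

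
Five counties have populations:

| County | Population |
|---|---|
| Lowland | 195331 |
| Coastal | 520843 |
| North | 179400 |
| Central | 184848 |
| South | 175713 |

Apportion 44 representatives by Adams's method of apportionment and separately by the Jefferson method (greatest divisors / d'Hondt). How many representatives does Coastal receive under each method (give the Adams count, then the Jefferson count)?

Adams: Lowland 7, Coastal 18, North 6, Central 7, South 6.
Jefferson: Lowland 7, Coastal 19, North 6, Central 6, South 6.
Coastal gets 18 under Adams and 19 under Jefferson.

18 and 19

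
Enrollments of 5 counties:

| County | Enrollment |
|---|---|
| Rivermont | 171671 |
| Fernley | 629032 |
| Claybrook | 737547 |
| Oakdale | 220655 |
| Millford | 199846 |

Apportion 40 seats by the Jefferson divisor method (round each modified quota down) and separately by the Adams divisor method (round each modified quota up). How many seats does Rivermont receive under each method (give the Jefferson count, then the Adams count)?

Jefferson: Rivermont 3, Fernley 13, Claybrook 16, Oakdale 4, Millford 4.
Adams: Rivermont 4, Fernley 12, Claybrook 15, Oakdale 5, Millford 4.
Rivermont gets 3 under Jefferson and 4 under Adams.

3 and 4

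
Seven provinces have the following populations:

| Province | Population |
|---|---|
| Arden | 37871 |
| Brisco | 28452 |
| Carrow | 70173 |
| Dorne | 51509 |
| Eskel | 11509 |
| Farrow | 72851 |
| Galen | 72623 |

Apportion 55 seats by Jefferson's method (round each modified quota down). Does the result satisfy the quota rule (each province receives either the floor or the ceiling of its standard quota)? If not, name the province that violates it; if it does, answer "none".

none

Standard quotas: Arden 6.038, Brisco 4.536, Carrow 11.187, Dorne 8.212, Eskel 1.835, Farrow 11.614, Galen 11.578.
Jefferson allocation: Arden 6, Brisco 4, Carrow 12, Dorne 8, Eskel 1, Farrow 12, Galen 12.
Every allocation lies between the lower and upper quota.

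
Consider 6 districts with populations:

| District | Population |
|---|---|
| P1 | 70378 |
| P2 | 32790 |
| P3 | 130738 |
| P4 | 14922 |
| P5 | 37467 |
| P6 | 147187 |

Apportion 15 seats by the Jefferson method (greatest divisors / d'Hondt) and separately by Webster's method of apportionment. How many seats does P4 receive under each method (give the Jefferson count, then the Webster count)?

0 and 1

Jefferson: P1 2, P2 1, P3 5, P4 0, P5 1, P6 6.
Webster: P1 2, P2 1, P3 5, P4 1, P5 1, P6 5.
P4 gets 0 under Jefferson and 1 under Webster.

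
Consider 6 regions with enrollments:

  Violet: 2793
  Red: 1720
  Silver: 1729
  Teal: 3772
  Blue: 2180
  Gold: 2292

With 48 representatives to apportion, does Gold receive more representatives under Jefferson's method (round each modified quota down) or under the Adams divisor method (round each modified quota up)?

Adams

Jefferson: Violet 9, Red 6, Silver 6, Teal 13, Blue 7, Gold 7.
Adams: Violet 9, Red 6, Silver 6, Teal 12, Blue 7, Gold 8.
Gold gets 7 under Jefferson and 8 under Adams.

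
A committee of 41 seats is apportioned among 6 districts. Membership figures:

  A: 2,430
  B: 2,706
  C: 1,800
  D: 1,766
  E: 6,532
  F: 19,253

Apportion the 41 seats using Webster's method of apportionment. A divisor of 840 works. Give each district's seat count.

With modified divisor 840: modified quotas A 2.893, B 3.221, C 2.143, D 2.102, E 7.776, F 22.920.
Rounding to the nearest integer: A 3, B 3, C 2, D 2, E 8, F 23 (total 41).

A 3, B 3, C 2, D 2, E 8, F 23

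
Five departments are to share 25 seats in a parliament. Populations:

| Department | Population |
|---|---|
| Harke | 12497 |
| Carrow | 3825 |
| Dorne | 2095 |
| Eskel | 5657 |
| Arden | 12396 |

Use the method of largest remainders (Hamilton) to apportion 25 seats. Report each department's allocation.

Standard divisor: 36470 ÷ 25 ≈ 1458.8.
Standard quotas: Harke 8.5666, Carrow 2.6220, Dorne 1.4361, Eskel 3.8778, Arden 8.4974.
Lower quotas: Harke 8, Carrow 2, Dorne 1, Eskel 3, Arden 8 (sum 22, leaving 3 seats).
Remainders in descending order: Eskel 0.8778, Carrow 0.6220, Harke 0.5666, Arden 0.4974, Dorne 0.4361.
Largest remainders: Eskel, Carrow, Harke receive the extra seats.

Harke=9, Carrow=3, Dorne=1, Eskel=4, Arden=8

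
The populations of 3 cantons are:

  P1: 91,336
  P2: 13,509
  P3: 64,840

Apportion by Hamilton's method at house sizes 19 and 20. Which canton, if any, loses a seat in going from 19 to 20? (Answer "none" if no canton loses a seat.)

P2

At 19 seats: P1 10, P2 2, P3 7.
At 20 seats: P1 11, P2 1, P3 8.
P2 drops from 2 to 1.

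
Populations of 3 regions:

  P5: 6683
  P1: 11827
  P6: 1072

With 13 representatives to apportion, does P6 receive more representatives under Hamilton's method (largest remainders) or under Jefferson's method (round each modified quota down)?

Hamilton

Hamilton: P5 4, P1 8, P6 1.
Jefferson: P5 5, P1 8, P6 0.
P6 gets 1 under Hamilton and 0 under Jefferson.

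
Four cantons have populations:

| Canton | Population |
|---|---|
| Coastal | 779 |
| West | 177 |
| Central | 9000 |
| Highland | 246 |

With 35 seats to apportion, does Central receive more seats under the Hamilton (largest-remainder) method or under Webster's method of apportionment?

Hamilton: Coastal 3, West 0, Central 31, Highland 1.
Webster: Coastal 3, West 1, Central 30, Highland 1.
Central gets 31 under Hamilton and 30 under Webster.

Hamilton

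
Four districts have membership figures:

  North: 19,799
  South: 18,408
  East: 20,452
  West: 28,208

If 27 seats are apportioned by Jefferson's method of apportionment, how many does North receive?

Standard divisor 86867/27 ≈ 3217.296; standard quotas: North 6.154, South 5.722, East 6.357, West 8.768.
Rounding down gives 6, 5, 6, 8 = 25 seats, so the divisor must be adjusted.
With modified divisor 3000: modified quotas North 6.600, South 6.136, East 6.817, West 9.403.
Rounding down: North 6, South 6, East 6, West 9 (total 27).
North receives 6.

6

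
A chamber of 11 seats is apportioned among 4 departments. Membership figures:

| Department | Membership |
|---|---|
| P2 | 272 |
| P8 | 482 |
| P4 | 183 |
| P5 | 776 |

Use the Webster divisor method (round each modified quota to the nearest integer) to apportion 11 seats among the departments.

Standard divisor 1713/11 ≈ 155.727; standard quotas: P2 1.747, P8 3.095, P4 1.175, P5 4.983.
Rounding to the nearest integer gives P2 2, P8 3, P4 1, P5 5 — total 11, matching the house size, so no adjustment is needed.

P2=2; P8=3; P4=1; P5=5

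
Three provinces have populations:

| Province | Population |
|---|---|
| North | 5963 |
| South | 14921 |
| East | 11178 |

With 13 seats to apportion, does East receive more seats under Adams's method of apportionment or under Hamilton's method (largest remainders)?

Adams: North 3, South 6, East 4.
Hamilton: North 2, South 6, East 5.
East gets 4 under Adams and 5 under Hamilton.

Hamilton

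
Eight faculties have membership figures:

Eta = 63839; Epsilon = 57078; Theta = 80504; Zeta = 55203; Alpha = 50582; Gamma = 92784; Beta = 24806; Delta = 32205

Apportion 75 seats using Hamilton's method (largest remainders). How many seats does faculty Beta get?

4

Standard divisor: 457001 ÷ 75 ≈ 6093.347.
Standard quotas: Eta 10.4768, Epsilon 9.3673, Theta 13.2118, Zeta 9.0596, Alpha 8.3012, Gamma 15.2271, Beta 4.0710, Delta 5.2853.
Lower quotas: Eta 10, Epsilon 9, Theta 13, Zeta 9, Alpha 8, Gamma 15, Beta 4, Delta 5 (sum 73, leaving 2 seats).
Remainders in descending order: Eta 0.4768, Epsilon 0.3673, Alpha 0.3012, Delta 0.2853, Gamma 0.2271, Theta 0.2118, Beta 0.0710, Zeta 0.0596.
Largest remainders: Eta, Epsilon receive the extra seats.
Beta receives 4.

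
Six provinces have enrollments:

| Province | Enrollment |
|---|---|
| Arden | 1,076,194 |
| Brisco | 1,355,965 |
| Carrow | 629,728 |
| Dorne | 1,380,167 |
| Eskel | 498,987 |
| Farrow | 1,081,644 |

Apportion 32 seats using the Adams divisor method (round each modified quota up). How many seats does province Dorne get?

7

Standard divisor 6022685/32 ≈ 188208.906; standard quotas: Arden 5.718, Brisco 7.205, Carrow 3.346, Dorne 7.333, Eskel 2.651, Farrow 5.747.
Rounding up gives 6, 8, 4, 8, 3, 6 = 35 seats, so the divisor must be adjusted.
With modified divisor 212600: modified quotas Arden 5.062, Brisco 6.378, Carrow 2.962, Dorne 6.492, Eskel 2.347, Farrow 5.088.
Rounding up: Arden 6, Brisco 7, Carrow 3, Dorne 7, Eskel 3, Farrow 6 (total 32).
Dorne receives 7.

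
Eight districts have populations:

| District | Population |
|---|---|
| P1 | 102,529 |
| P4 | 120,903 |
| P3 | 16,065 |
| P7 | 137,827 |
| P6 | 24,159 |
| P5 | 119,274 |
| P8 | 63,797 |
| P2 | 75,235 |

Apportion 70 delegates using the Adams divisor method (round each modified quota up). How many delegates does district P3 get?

Standard divisor 659789/70 ≈ 9425.557; standard quotas: P1 10.878, P4 12.827, P3 1.704, P7 14.623, P6 2.563, P5 12.654, P8 6.769, P2 7.982.
Rounding up gives 11, 13, 2, 15, 3, 13, 7, 8 = 72 seats, so the divisor must be adjusted.
With modified divisor 10000: modified quotas P1 10.253, P4 12.090, P3 1.607, P7 13.783, P6 2.416, P5 11.927, P8 6.380, P2 7.524.
Rounding up: P1 11, P4 13, P3 2, P7 14, P6 3, P5 12, P8 7, P2 8 (total 70).
P3 receives 2.

2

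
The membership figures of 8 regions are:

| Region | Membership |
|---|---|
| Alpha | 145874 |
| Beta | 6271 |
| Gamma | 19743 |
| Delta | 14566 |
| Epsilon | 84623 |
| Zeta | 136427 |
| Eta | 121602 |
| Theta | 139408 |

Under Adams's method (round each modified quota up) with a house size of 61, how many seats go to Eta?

Standard divisor 668514/61 ≈ 10959.246; standard quotas: Alpha 13.311, Beta 0.572, Gamma 1.801, Delta 1.329, Epsilon 7.722, Zeta 12.449, Eta 11.096, Theta 12.721.
Rounding up gives 14, 1, 2, 2, 8, 13, 12, 13 = 65 seats, so the divisor must be adjusted.
With modified divisor 11900: modified quotas Alpha 12.258, Beta 0.527, Gamma 1.659, Delta 1.224, Epsilon 7.111, Zeta 11.464, Eta 10.219, Theta 11.715.
Rounding up: Alpha 13, Beta 1, Gamma 2, Delta 2, Epsilon 8, Zeta 12, Eta 11, Theta 12 (total 61).
Eta receives 11.

11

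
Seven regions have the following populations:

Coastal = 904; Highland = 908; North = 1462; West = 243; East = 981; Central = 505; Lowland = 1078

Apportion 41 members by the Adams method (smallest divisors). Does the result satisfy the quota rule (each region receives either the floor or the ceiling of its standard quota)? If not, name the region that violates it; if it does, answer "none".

none

Standard quotas: Coastal 6.095, Highland 6.122, North 9.857, West 1.638, East 6.614, Central 3.405, Lowland 7.268.
Adams allocation: Coastal 6, Highland 6, North 9, West 2, East 7, Central 4, Lowland 7.
Every allocation lies between the lower and upper quota.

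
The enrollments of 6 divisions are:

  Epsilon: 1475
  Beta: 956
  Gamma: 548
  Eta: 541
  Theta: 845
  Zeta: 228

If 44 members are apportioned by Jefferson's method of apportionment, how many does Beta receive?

Standard divisor 4593/44 ≈ 104.386; standard quotas: Epsilon 14.130, Beta 9.158, Gamma 5.250, Eta 5.183, Theta 8.095, Zeta 2.184.
Rounding down gives 14, 9, 5, 5, 8, 2 = 43 seats, so the divisor must be adjusted.
With modified divisor 97: modified quotas Epsilon 15.206, Beta 9.856, Gamma 5.649, Eta 5.577, Theta 8.711, Zeta 2.351.
Rounding down: Epsilon 15, Beta 9, Gamma 5, Eta 5, Theta 8, Zeta 2 (total 44).
Beta receives 9.

9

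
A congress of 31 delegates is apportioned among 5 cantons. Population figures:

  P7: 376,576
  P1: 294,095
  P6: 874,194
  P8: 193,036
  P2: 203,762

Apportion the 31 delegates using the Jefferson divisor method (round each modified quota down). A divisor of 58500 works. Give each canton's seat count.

P7: 6, P1: 5, P6: 14, P8: 3, P2: 3

With modified divisor 58500: modified quotas P7 6.437, P1 5.027, P6 14.943, P8 3.300, P2 3.483.
Rounding down: P7 6, P1 5, P6 14, P8 3, P2 3 (total 31).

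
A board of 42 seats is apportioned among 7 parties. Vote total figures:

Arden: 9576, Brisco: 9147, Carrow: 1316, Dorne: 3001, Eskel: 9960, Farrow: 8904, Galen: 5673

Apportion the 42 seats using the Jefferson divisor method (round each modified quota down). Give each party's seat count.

Standard divisor 47577/42 ≈ 1132.786; standard quotas: Arden 8.453, Brisco 8.075, Carrow 1.162, Dorne 2.649, Eskel 8.792, Farrow 7.860, Galen 5.008.
Rounding down gives 8, 8, 1, 2, 8, 7, 5 = 39 seats, so the divisor must be adjusted.
With modified divisor 1040: modified quotas Arden 9.208, Brisco 8.795, Carrow 1.265, Dorne 2.886, Eskel 9.577, Farrow 8.562, Galen 5.455.
Rounding down: Arden 9, Brisco 8, Carrow 1, Dorne 2, Eskel 9, Farrow 8, Galen 5 (total 42).

Arden 9, Brisco 8, Carrow 1, Dorne 2, Eskel 9, Farrow 8, Galen 5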